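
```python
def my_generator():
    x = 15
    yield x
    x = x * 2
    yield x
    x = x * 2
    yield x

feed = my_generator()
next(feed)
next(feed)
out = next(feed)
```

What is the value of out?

Step 1: Trace through generator execution:
  Yield 1: x starts at 15, yield 15
  Yield 2: x = 15 * 2 = 30, yield 30
  Yield 3: x = 30 * 2 = 60, yield 60
Step 2: First next() gets 15, second next() gets the second value, third next() yields 60.
Therefore out = 60.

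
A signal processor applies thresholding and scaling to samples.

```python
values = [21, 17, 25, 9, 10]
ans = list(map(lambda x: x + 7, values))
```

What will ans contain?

Step 1: Apply lambda x: x + 7 to each element:
  21 -> 28
  17 -> 24
  25 -> 32
  9 -> 16
  10 -> 17
Therefore ans = [28, 24, 32, 16, 17].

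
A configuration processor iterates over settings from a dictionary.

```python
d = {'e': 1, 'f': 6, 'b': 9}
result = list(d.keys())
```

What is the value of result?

Step 1: d.keys() returns the dictionary keys in insertion order.
Therefore result = ['e', 'f', 'b'].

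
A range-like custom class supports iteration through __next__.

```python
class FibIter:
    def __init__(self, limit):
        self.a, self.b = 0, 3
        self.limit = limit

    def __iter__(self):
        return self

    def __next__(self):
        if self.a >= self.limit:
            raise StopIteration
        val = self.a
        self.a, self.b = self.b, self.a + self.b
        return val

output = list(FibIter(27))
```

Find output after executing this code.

Step 1: Fibonacci-like sequence (a=0, b=3) until >= 27:
  Yield 0, then a,b = 3,3
  Yield 3, then a,b = 3,6
  Yield 3, then a,b = 6,9
  Yield 6, then a,b = 9,15
  Yield 9, then a,b = 15,24
  Yield 15, then a,b = 24,39
  Yield 24, then a,b = 39,63
Step 2: 39 >= 27, stop.
Therefore output = [0, 3, 3, 6, 9, 15, 24].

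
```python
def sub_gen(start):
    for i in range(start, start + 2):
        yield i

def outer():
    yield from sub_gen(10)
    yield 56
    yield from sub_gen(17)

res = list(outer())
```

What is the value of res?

Step 1: outer() delegates to sub_gen(10):
  yield 10
  yield 11
Step 2: yield 56
Step 3: Delegates to sub_gen(17):
  yield 17
  yield 18
Therefore res = [10, 11, 56, 17, 18].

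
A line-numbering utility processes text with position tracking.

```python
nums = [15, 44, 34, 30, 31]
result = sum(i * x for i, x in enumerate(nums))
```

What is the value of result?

Step 1: Compute i * x for each (i, x) in enumerate([15, 44, 34, 30, 31]):
  i=0, x=15: 0*15 = 0
  i=1, x=44: 1*44 = 44
  i=2, x=34: 2*34 = 68
  i=3, x=30: 3*30 = 90
  i=4, x=31: 4*31 = 124
Step 2: sum = 0 + 44 + 68 + 90 + 124 = 326.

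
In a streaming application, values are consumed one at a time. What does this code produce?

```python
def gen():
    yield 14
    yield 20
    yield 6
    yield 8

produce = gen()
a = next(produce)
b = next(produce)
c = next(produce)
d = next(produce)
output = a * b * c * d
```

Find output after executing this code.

Step 1: Create generator and consume all values:
  a = next(produce) = 14
  b = next(produce) = 20
  c = next(produce) = 6
  d = next(produce) = 8
Step 2: output = 14 * 20 * 6 * 8 = 13440.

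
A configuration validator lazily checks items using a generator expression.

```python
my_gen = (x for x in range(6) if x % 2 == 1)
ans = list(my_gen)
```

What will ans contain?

Step 1: Filter range(6) keeping only odd values:
  x=0: even, excluded
  x=1: odd, included
  x=2: even, excluded
  x=3: odd, included
  x=4: even, excluded
  x=5: odd, included
Therefore ans = [1, 3, 5].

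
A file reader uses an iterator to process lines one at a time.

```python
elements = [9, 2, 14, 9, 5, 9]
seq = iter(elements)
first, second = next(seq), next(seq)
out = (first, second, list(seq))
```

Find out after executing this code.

Step 1: Create iterator over [9, 2, 14, 9, 5, 9].
Step 2: first = 9, second = 2.
Step 3: Remaining elements: [14, 9, 5, 9].
Therefore out = (9, 2, [14, 9, 5, 9]).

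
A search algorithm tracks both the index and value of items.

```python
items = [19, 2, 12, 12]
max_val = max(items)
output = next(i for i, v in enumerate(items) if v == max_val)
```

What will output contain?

Step 1: max([19, 2, 12, 12]) = 19.
Step 2: Find first index where value == 19:
  Index 0: 19 == 19, found!
Therefore output = 0.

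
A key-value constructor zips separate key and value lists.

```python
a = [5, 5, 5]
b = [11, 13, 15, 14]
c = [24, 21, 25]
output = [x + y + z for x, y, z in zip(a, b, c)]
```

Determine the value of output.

Step 1: zip three lists (truncates to shortest, len=3):
  5 + 11 + 24 = 40
  5 + 13 + 21 = 39
  5 + 15 + 25 = 45
Therefore output = [40, 39, 45].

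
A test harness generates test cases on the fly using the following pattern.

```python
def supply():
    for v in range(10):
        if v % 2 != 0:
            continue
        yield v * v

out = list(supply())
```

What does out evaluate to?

Step 1: Only yield v**2 when v is divisible by 2:
  v=0: 0 % 2 == 0, yield 0**2 = 0
  v=2: 2 % 2 == 0, yield 2**2 = 4
  v=4: 4 % 2 == 0, yield 4**2 = 16
  v=6: 6 % 2 == 0, yield 6**2 = 36
  v=8: 8 % 2 == 0, yield 8**2 = 64
Therefore out = [0, 4, 16, 36, 64].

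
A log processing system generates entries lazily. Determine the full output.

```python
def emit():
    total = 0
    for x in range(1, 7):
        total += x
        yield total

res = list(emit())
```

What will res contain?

Step 1: Generator accumulates running sum:
  x=1: total = 1, yield 1
  x=2: total = 3, yield 3
  x=3: total = 6, yield 6
  x=4: total = 10, yield 10
  x=5: total = 15, yield 15
  x=6: total = 21, yield 21
Therefore res = [1, 3, 6, 10, 15, 21].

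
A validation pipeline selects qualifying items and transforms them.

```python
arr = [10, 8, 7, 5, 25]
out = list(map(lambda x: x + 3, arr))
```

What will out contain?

Step 1: Apply lambda x: x + 3 to each element:
  10 -> 13
  8 -> 11
  7 -> 10
  5 -> 8
  25 -> 28
Therefore out = [13, 11, 10, 8, 28].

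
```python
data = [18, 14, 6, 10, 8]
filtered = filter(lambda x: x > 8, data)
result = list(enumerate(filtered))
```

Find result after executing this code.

Step 1: Filter [18, 14, 6, 10, 8] for > 8: [18, 14, 10].
Step 2: enumerate re-indexes from 0: [(0, 18), (1, 14), (2, 10)].
Therefore result = [(0, 18), (1, 14), (2, 10)].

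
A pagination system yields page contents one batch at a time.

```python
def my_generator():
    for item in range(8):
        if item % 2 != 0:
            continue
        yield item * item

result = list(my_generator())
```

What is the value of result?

Step 1: Only yield item**2 when item is divisible by 2:
  item=0: 0 % 2 == 0, yield 0**2 = 0
  item=2: 2 % 2 == 0, yield 2**2 = 4
  item=4: 4 % 2 == 0, yield 4**2 = 16
  item=6: 6 % 2 == 0, yield 6**2 = 36
Therefore result = [0, 4, 16, 36].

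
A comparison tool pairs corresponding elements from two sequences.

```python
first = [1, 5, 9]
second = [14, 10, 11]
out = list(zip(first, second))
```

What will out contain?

Step 1: zip pairs elements at same index:
  Index 0: (1, 14)
  Index 1: (5, 10)
  Index 2: (9, 11)
Therefore out = [(1, 14), (5, 10), (9, 11)].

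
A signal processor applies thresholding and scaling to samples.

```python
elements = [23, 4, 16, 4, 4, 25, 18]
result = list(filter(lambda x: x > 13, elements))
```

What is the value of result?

Step 1: Filter elements > 13:
  23: kept
  4: removed
  16: kept
  4: removed
  4: removed
  25: kept
  18: kept
Therefore result = [23, 16, 25, 18].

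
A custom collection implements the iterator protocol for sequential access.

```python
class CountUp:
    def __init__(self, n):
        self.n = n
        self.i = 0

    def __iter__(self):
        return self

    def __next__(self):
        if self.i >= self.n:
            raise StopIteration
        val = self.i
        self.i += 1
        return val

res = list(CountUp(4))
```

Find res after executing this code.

Step 1: CountUp(4) creates an iterator counting 0 to 3.
Step 2: list() consumes all values: [0, 1, 2, 3].
Therefore res = [0, 1, 2, 3].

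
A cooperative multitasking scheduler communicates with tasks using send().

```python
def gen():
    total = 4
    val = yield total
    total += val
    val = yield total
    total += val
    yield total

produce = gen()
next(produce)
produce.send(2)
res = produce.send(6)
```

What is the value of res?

Step 1: next() -> yield total=4.
Step 2: send(2) -> val=2, total = 4+2 = 6, yield 6.
Step 3: send(6) -> val=6, total = 6+6 = 12, yield 12.
Therefore res = 12.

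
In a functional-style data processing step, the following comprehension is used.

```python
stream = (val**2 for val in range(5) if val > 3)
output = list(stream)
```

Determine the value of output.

Step 1: For range(5), keep val > 3, then square:
  val=0: 0 <= 3, excluded
  val=1: 1 <= 3, excluded
  val=2: 2 <= 3, excluded
  val=3: 3 <= 3, excluded
  val=4: 4 > 3, yield 4**2 = 16
Therefore output = [16].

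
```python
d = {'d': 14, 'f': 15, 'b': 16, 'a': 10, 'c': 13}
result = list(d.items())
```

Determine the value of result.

Step 1: d.items() returns (key, value) pairs in insertion order.
Therefore result = [('d', 14), ('f', 15), ('b', 16), ('a', 10), ('c', 13)].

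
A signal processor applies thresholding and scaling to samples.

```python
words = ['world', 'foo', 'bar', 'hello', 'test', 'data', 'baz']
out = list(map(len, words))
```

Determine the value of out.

Step 1: Map len() to each word:
  'world' -> 5
  'foo' -> 3
  'bar' -> 3
  'hello' -> 5
  'test' -> 4
  'data' -> 4
  'baz' -> 3
Therefore out = [5, 3, 3, 5, 4, 4, 3].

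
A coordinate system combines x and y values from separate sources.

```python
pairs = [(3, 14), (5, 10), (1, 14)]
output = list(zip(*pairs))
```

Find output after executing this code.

Step 1: zip(*pairs) transposes: unzips [(3, 14), (5, 10), (1, 14)] into separate sequences.
Step 2: First elements: (3, 5, 1), second elements: (14, 10, 14).
Therefore output = [(3, 5, 1), (14, 10, 14)].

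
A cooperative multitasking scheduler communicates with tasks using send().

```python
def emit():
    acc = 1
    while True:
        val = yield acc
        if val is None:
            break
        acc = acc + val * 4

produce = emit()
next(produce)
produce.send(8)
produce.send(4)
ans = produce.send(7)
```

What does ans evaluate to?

Step 1: next() -> yield acc=1.
Step 2: send(8) -> val=8, acc = 1 + 8*4 = 33, yield 33.
Step 3: send(4) -> val=4, acc = 33 + 4*4 = 49, yield 49.
Step 4: send(7) -> val=7, acc = 49 + 7*4 = 77, yield 77.
Therefore ans = 77.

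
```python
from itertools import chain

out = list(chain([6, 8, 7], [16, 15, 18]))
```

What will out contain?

Step 1: chain() concatenates iterables: [6, 8, 7] + [16, 15, 18].
Therefore out = [6, 8, 7, 16, 15, 18].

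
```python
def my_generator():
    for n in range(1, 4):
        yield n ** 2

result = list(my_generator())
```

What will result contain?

Step 1: For each n in range(1, 4), yield n**2:
  n=1: yield 1**2 = 1
  n=2: yield 2**2 = 4
  n=3: yield 3**2 = 9
Therefore result = [1, 4, 9].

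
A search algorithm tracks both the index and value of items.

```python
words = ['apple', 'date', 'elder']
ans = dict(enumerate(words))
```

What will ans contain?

Step 1: enumerate pairs indices with words:
  0 -> 'apple'
  1 -> 'date'
  2 -> 'elder'
Therefore ans = {0: 'apple', 1: 'date', 2: 'elder'}.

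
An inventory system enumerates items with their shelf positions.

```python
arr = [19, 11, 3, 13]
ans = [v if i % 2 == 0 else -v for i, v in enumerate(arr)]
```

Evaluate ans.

Step 1: For each (i, v), keep v if i is even, negate if odd:
  i=0 (even): keep 19
  i=1 (odd): negate to -11
  i=2 (even): keep 3
  i=3 (odd): negate to -13
Therefore ans = [19, -11, 3, -13].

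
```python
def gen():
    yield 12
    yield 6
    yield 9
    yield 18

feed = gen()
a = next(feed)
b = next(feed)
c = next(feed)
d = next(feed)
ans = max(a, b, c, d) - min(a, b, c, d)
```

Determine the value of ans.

Step 1: Create generator and consume all values:
  a = next(feed) = 12
  b = next(feed) = 6
  c = next(feed) = 9
  d = next(feed) = 18
Step 2: max = 18, min = 6, ans = 18 - 6 = 12.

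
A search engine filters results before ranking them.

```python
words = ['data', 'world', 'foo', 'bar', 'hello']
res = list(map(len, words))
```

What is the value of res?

Step 1: Map len() to each word:
  'data' -> 4
  'world' -> 5
  'foo' -> 3
  'bar' -> 3
  'hello' -> 5
Therefore res = [4, 5, 3, 3, 5].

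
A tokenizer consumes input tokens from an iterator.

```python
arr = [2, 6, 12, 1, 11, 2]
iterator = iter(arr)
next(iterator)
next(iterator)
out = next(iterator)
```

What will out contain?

Step 1: Create iterator over [2, 6, 12, 1, 11, 2].
Step 2: next() consumes 2.
Step 3: next() consumes 6.
Step 4: next() returns 12.
Therefore out = 12.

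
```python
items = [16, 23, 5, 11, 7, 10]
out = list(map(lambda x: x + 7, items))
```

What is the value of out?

Step 1: Apply lambda x: x + 7 to each element:
  16 -> 23
  23 -> 30
  5 -> 12
  11 -> 18
  7 -> 14
  10 -> 17
Therefore out = [23, 30, 12, 18, 14, 17].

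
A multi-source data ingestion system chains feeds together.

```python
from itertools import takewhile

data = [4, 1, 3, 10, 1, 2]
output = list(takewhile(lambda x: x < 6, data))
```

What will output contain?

Step 1: takewhile stops at first element >= 6:
  4 < 6: take
  1 < 6: take
  3 < 6: take
  10 >= 6: stop
Therefore output = [4, 1, 3].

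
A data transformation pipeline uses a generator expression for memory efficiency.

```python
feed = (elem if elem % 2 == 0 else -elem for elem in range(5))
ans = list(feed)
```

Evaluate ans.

Step 1: For each elem in range(5), yield elem if even, else -elem:
  elem=0: even, yield 0
  elem=1: odd, yield -1
  elem=2: even, yield 2
  elem=3: odd, yield -3
  elem=4: even, yield 4
Therefore ans = [0, -1, 2, -3, 4].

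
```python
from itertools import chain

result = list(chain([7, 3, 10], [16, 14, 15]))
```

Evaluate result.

Step 1: chain() concatenates iterables: [7, 3, 10] + [16, 14, 15].
Therefore result = [7, 3, 10, 16, 14, 15].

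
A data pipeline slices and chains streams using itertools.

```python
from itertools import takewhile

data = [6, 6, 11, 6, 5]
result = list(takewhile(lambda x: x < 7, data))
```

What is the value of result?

Step 1: takewhile stops at first element >= 7:
  6 < 7: take
  6 < 7: take
  11 >= 7: stop
Therefore result = [6, 6].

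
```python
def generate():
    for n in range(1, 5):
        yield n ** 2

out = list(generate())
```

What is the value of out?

Step 1: For each n in range(1, 5), yield n**2:
  n=1: yield 1**2 = 1
  n=2: yield 2**2 = 4
  n=3: yield 3**2 = 9
  n=4: yield 4**2 = 16
Therefore out = [1, 4, 9, 16].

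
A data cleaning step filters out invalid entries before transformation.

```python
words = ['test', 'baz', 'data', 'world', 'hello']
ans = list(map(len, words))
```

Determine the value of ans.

Step 1: Map len() to each word:
  'test' -> 4
  'baz' -> 3
  'data' -> 4
  'world' -> 5
  'hello' -> 5
Therefore ans = [4, 3, 4, 5, 5].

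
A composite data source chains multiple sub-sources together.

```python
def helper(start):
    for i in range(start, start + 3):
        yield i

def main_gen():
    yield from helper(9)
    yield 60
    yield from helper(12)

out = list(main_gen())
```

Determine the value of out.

Step 1: main_gen() delegates to helper(9):
  yield 9
  yield 10
  yield 11
Step 2: yield 60
Step 3: Delegates to helper(12):
  yield 12
  yield 13
  yield 14
Therefore out = [9, 10, 11, 60, 12, 13, 14].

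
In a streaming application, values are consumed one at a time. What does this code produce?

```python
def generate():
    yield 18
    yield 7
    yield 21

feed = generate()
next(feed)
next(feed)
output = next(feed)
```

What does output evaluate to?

Step 1: generate() creates a generator.
Step 2: next(feed) yields 18 (consumed and discarded).
Step 3: next(feed) yields 7 (consumed and discarded).
Step 4: next(feed) yields 21, assigned to output.
Therefore output = 21.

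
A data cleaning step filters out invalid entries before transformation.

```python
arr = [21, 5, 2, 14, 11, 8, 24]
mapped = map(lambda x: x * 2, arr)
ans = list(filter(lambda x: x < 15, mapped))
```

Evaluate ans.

Step 1: Map x * 2:
  21 -> 42
  5 -> 10
  2 -> 4
  14 -> 28
  11 -> 22
  8 -> 16
  24 -> 48
Step 2: Filter for < 15:
  42: removed
  10: kept
  4: kept
  28: removed
  22: removed
  16: removed
  48: removed
Therefore ans = [10, 4].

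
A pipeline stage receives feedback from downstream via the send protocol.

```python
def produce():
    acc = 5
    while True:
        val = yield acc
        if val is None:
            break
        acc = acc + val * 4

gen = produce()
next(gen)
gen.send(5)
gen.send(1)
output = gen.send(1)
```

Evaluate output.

Step 1: next() -> yield acc=5.
Step 2: send(5) -> val=5, acc = 5 + 5*4 = 25, yield 25.
Step 3: send(1) -> val=1, acc = 25 + 1*4 = 29, yield 29.
Step 4: send(1) -> val=1, acc = 29 + 1*4 = 33, yield 33.
Therefore output = 33.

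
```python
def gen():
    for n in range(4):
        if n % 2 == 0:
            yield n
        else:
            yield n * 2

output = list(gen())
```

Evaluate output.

Step 1: For each n in range(4), yield n if even, else n*2:
  n=0 (even): yield 0
  n=1 (odd): yield 1*2 = 2
  n=2 (even): yield 2
  n=3 (odd): yield 3*2 = 6
Therefore output = [0, 2, 2, 6].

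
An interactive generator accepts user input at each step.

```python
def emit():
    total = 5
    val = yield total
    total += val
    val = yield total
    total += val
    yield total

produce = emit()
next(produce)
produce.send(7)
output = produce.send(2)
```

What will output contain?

Step 1: next() -> yield total=5.
Step 2: send(7) -> val=7, total = 5+7 = 12, yield 12.
Step 3: send(2) -> val=2, total = 12+2 = 14, yield 14.
Therefore output = 14.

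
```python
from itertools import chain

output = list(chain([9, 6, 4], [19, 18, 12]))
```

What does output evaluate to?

Step 1: chain() concatenates iterables: [9, 6, 4] + [19, 18, 12].
Therefore output = [9, 6, 4, 19, 18, 12].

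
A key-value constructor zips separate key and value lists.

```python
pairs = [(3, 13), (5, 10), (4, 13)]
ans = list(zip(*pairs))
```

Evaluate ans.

Step 1: zip(*pairs) transposes: unzips [(3, 13), (5, 10), (4, 13)] into separate sequences.
Step 2: First elements: (3, 5, 4), second elements: (13, 10, 13).
Therefore ans = [(3, 5, 4), (13, 10, 13)].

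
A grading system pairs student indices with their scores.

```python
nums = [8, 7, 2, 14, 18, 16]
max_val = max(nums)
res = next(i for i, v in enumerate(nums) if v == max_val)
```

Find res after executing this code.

Step 1: max([8, 7, 2, 14, 18, 16]) = 18.
Step 2: Find first index where value == 18:
  Index 0: 8 != 18
  Index 1: 7 != 18
  Index 2: 2 != 18
  Index 3: 14 != 18
  Index 4: 18 == 18, found!
Therefore res = 4.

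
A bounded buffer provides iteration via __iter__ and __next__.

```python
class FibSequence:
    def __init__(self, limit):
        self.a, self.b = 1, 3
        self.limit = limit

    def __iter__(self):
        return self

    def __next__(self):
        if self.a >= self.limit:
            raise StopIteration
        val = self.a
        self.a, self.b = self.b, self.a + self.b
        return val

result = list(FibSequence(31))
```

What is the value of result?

Step 1: Fibonacci-like sequence (a=1, b=3) until >= 31:
  Yield 1, then a,b = 3,4
  Yield 3, then a,b = 4,7
  Yield 4, then a,b = 7,11
  Yield 7, then a,b = 11,18
  Yield 11, then a,b = 18,29
  Yield 18, then a,b = 29,47
  Yield 29, then a,b = 47,76
Step 2: 47 >= 31, stop.
Therefore result = [1, 3, 4, 7, 11, 18, 29].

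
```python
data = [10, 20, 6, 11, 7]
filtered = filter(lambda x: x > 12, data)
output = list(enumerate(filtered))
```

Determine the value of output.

Step 1: Filter [10, 20, 6, 11, 7] for > 12: [20].
Step 2: enumerate re-indexes from 0: [(0, 20)].
Therefore output = [(0, 20)].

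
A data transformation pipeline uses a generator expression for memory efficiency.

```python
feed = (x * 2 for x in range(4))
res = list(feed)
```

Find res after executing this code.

Step 1: For each x in range(4), compute x*2:
  x=0: 0*2 = 0
  x=1: 1*2 = 2
  x=2: 2*2 = 4
  x=3: 3*2 = 6
Therefore res = [0, 2, 4, 6].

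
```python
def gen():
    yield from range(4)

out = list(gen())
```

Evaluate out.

Step 1: yield from delegates to the iterable, yielding each element.
Step 2: Collected values: [0, 1, 2, 3].
Therefore out = [0, 1, 2, 3].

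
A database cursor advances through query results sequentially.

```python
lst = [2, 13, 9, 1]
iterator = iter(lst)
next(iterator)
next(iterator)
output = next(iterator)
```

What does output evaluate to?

Step 1: Create iterator over [2, 13, 9, 1].
Step 2: next() consumes 2.
Step 3: next() consumes 13.
Step 4: next() returns 9.
Therefore output = 9.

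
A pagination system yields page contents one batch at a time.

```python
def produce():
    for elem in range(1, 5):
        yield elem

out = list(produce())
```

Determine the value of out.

Step 1: The generator yields each value from range(1, 5).
Step 2: list() consumes all yields: [1, 2, 3, 4].
Therefore out = [1, 2, 3, 4].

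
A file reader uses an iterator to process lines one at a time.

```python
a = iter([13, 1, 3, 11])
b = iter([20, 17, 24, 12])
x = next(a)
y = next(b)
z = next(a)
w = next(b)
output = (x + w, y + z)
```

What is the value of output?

Step 1: a iterates [13, 1, 3, 11], b iterates [20, 17, 24, 12].
Step 2: x = next(a) = 13, y = next(b) = 20.
Step 3: z = next(a) = 1, w = next(b) = 17.
Step 4: output = (13 + 17, 20 + 1) = (30, 21).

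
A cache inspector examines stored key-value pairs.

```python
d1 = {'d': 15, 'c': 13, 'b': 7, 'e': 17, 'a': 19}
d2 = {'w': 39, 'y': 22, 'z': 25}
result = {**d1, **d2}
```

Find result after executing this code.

Step 1: Merge d1 and d2 (d2 values override on key conflicts).
Step 2: d1 has keys ['d', 'c', 'b', 'e', 'a'], d2 has keys ['w', 'y', 'z'].
Therefore result = {'d': 15, 'c': 13, 'b': 7, 'e': 17, 'a': 19, 'w': 39, 'y': 22, 'z': 25}.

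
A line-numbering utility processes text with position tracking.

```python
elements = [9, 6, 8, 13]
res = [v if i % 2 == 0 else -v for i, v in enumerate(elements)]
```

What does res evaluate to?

Step 1: For each (i, v), keep v if i is even, negate if odd:
  i=0 (even): keep 9
  i=1 (odd): negate to -6
  i=2 (even): keep 8
  i=3 (odd): negate to -13
Therefore res = [9, -6, 8, -13].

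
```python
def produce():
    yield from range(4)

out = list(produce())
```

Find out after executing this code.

Step 1: yield from delegates to the iterable, yielding each element.
Step 2: Collected values: [0, 1, 2, 3].
Therefore out = [0, 1, 2, 3].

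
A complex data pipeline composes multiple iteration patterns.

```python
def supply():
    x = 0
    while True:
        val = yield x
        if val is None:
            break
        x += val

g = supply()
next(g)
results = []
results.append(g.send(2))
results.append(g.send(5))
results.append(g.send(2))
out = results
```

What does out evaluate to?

Step 1: next(g) -> yield 0.
Step 2: send(2) -> x = 2, yield 2.
Step 3: send(5) -> x = 7, yield 7.
Step 4: send(2) -> x = 9, yield 9.
Therefore out = [2, 7, 9].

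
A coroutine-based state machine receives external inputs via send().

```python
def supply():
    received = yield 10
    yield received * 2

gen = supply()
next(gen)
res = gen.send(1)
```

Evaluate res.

Step 1: next(gen) advances to first yield, producing 10.
Step 2: send(1) resumes, received = 1.
Step 3: yield received * 2 = 1 * 2 = 2.
Therefore res = 2.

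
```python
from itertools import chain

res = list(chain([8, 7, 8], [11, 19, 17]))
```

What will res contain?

Step 1: chain() concatenates iterables: [8, 7, 8] + [11, 19, 17].
Therefore res = [8, 7, 8, 11, 19, 17].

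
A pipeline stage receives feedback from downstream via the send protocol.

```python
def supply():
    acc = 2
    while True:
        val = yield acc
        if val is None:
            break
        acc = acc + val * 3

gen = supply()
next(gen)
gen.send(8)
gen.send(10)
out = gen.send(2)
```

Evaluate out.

Step 1: next() -> yield acc=2.
Step 2: send(8) -> val=8, acc = 2 + 8*3 = 26, yield 26.
Step 3: send(10) -> val=10, acc = 26 + 10*3 = 56, yield 56.
Step 4: send(2) -> val=2, acc = 56 + 2*3 = 62, yield 62.
Therefore out = 62.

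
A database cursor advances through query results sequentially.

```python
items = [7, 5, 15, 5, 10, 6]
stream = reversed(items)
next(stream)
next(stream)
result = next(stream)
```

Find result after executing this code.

Step 1: reversed([7, 5, 15, 5, 10, 6]) gives iterator: [6, 10, 5, 15, 5, 7].
Step 2: First next() = 6, second next() = 10.
Step 3: Third next() = 5.
Therefore result = 5.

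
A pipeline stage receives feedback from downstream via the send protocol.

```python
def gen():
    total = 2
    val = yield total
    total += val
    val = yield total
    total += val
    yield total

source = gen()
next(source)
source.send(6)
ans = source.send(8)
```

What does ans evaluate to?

Step 1: next() -> yield total=2.
Step 2: send(6) -> val=6, total = 2+6 = 8, yield 8.
Step 3: send(8) -> val=8, total = 8+8 = 16, yield 16.
Therefore ans = 16.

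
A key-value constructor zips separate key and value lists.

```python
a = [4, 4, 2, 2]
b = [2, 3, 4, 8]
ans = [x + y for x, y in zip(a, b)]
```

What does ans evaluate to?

Step 1: Add corresponding elements:
  4 + 2 = 6
  4 + 3 = 7
  2 + 4 = 6
  2 + 8 = 10
Therefore ans = [6, 7, 6, 10].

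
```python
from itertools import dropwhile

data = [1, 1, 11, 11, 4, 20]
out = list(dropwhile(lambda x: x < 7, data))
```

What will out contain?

Step 1: dropwhile drops elements while < 7:
  1 < 7: dropped
  1 < 7: dropped
  11: kept (dropping stopped)
Step 2: Remaining elements kept regardless of condition.
Therefore out = [11, 11, 4, 20].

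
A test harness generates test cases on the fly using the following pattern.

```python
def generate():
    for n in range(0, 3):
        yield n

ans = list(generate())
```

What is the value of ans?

Step 1: The generator yields each value from range(0, 3).
Step 2: list() consumes all yields: [0, 1, 2].
Therefore ans = [0, 1, 2].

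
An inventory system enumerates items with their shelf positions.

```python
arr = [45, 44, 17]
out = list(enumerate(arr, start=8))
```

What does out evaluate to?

Step 1: enumerate with start=8:
  (8, 45)
  (9, 44)
  (10, 17)
Therefore out = [(8, 45), (9, 44), (10, 17)].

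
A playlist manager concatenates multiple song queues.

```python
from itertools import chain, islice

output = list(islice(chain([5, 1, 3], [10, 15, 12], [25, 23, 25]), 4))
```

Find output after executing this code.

Step 1: chain([5, 1, 3], [10, 15, 12], [25, 23, 25]) = [5, 1, 3, 10, 15, 12, 25, 23, 25].
Step 2: islice takes first 4 elements: [5, 1, 3, 10].
Therefore output = [5, 1, 3, 10].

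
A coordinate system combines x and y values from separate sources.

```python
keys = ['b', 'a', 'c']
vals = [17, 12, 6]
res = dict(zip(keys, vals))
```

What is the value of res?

Step 1: zip pairs keys with values:
  'b' -> 17
  'a' -> 12
  'c' -> 6
Therefore res = {'b': 17, 'a': 12, 'c': 6}.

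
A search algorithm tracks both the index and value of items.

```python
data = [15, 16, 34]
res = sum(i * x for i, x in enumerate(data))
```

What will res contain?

Step 1: Compute i * x for each (i, x) in enumerate([15, 16, 34]):
  i=0, x=15: 0*15 = 0
  i=1, x=16: 1*16 = 16
  i=2, x=34: 2*34 = 68
Step 2: sum = 0 + 16 + 68 = 84.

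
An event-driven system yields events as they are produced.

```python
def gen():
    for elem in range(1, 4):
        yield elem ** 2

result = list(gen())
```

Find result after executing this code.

Step 1: For each elem in range(1, 4), yield elem**2:
  elem=1: yield 1**2 = 1
  elem=2: yield 2**2 = 4
  elem=3: yield 3**2 = 9
Therefore result = [1, 4, 9].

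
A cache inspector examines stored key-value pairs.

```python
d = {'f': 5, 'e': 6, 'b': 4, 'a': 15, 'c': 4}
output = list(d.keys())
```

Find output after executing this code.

Step 1: d.keys() returns the dictionary keys in insertion order.
Therefore output = ['f', 'e', 'b', 'a', 'c'].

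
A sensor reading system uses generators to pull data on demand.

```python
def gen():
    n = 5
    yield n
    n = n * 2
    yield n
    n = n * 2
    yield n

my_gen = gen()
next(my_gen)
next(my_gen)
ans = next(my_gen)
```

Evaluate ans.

Step 1: Trace through generator execution:
  Yield 1: n starts at 5, yield 5
  Yield 2: n = 5 * 2 = 10, yield 10
  Yield 3: n = 10 * 2 = 20, yield 20
Step 2: First next() gets 5, second next() gets the second value, third next() yields 20.
Therefore ans = 20.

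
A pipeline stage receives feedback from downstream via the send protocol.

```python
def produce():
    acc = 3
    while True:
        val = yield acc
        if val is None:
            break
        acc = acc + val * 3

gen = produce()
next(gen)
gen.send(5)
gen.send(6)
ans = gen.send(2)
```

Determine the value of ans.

Step 1: next() -> yield acc=3.
Step 2: send(5) -> val=5, acc = 3 + 5*3 = 18, yield 18.
Step 3: send(6) -> val=6, acc = 18 + 6*3 = 36, yield 36.
Step 4: send(2) -> val=2, acc = 36 + 2*3 = 42, yield 42.
Therefore ans = 42.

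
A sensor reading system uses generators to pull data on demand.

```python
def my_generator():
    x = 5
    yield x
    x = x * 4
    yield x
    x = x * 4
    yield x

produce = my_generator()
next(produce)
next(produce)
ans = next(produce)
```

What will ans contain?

Step 1: Trace through generator execution:
  Yield 1: x starts at 5, yield 5
  Yield 2: x = 5 * 4 = 20, yield 20
  Yield 3: x = 20 * 4 = 80, yield 80
Step 2: First next() gets 5, second next() gets the second value, third next() yields 80.
Therefore ans = 80.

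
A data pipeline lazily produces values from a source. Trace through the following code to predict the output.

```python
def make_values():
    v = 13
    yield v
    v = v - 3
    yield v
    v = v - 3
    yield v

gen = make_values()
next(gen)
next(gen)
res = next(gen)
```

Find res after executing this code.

Step 1: Trace through generator execution:
  Yield 1: v starts at 13, yield 13
  Yield 2: v = 13 - 3 = 10, yield 10
  Yield 3: v = 10 - 3 = 7, yield 7
Step 2: First next() gets 13, second next() gets the second value, third next() yields 7.
Therefore res = 7.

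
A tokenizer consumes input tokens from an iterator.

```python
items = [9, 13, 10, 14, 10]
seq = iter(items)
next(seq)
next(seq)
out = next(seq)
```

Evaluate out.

Step 1: Create iterator over [9, 13, 10, 14, 10].
Step 2: next() consumes 9.
Step 3: next() consumes 13.
Step 4: next() returns 10.
Therefore out = 10.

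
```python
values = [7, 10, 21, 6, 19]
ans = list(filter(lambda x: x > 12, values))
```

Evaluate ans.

Step 1: Filter elements > 12:
  7: removed
  10: removed
  21: kept
  6: removed
  19: kept
Therefore ans = [21, 19].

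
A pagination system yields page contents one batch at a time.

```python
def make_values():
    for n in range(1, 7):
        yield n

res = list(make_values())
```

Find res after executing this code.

Step 1: The generator yields each value from range(1, 7).
Step 2: list() consumes all yields: [1, 2, 3, 4, 5, 6].
Therefore res = [1, 2, 3, 4, 5, 6].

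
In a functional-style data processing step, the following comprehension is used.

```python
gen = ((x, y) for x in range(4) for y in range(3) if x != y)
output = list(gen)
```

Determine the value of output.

Step 1: Nested generator over range(4) x range(3) where x != y:
  (0, 0): excluded (x == y)
  (0, 1): included
  (0, 2): included
  (1, 0): included
  (1, 1): excluded (x == y)
  (1, 2): included
  (2, 0): included
  (2, 1): included
  (2, 2): excluded (x == y)
  (3, 0): included
  (3, 1): included
  (3, 2): included
Therefore output = [(0, 1), (0, 2), (1, 0), (1, 2), (2, 0), (2, 1), (3, 0), (3, 1), (3, 2)].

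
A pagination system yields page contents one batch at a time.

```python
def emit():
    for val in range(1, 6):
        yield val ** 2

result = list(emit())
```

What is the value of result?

Step 1: For each val in range(1, 6), yield val**2:
  val=1: yield 1**2 = 1
  val=2: yield 2**2 = 4
  val=3: yield 3**2 = 9
  val=4: yield 4**2 = 16
  val=5: yield 5**2 = 25
Therefore result = [1, 4, 9, 16, 25].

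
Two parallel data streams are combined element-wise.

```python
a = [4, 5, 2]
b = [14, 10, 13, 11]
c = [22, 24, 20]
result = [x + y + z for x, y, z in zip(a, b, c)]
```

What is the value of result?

Step 1: zip three lists (truncates to shortest, len=3):
  4 + 14 + 22 = 40
  5 + 10 + 24 = 39
  2 + 13 + 20 = 35
Therefore result = [40, 39, 35].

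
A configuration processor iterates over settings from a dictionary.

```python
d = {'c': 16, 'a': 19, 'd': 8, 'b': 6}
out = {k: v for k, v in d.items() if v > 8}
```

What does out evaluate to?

Step 1: Filter items where value > 8:
  'c': 16 > 8: kept
  'a': 19 > 8: kept
  'd': 8 <= 8: removed
  'b': 6 <= 8: removed
Therefore out = {'c': 16, 'a': 19}.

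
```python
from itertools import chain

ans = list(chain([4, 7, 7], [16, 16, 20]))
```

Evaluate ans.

Step 1: chain() concatenates iterables: [4, 7, 7] + [16, 16, 20].
Therefore ans = [4, 7, 7, 16, 16, 20].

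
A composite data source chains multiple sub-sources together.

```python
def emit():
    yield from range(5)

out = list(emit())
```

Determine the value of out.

Step 1: yield from delegates to the iterable, yielding each element.
Step 2: Collected values: [0, 1, 2, 3, 4].
Therefore out = [0, 1, 2, 3, 4].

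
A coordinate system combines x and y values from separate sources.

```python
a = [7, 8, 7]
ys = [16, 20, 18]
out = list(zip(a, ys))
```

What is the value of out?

Step 1: zip pairs elements at same index:
  Index 0: (7, 16)
  Index 1: (8, 20)
  Index 2: (7, 18)
Therefore out = [(7, 16), (8, 20), (7, 18)].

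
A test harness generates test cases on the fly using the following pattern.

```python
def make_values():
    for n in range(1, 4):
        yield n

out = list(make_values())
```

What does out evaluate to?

Step 1: The generator yields each value from range(1, 4).
Step 2: list() consumes all yields: [1, 2, 3].
Therefore out = [1, 2, 3].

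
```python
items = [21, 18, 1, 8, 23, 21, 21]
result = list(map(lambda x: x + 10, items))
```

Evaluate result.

Step 1: Apply lambda x: x + 10 to each element:
  21 -> 31
  18 -> 28
  1 -> 11
  8 -> 18
  23 -> 33
  21 -> 31
  21 -> 31
Therefore result = [31, 28, 11, 18, 33, 31, 31].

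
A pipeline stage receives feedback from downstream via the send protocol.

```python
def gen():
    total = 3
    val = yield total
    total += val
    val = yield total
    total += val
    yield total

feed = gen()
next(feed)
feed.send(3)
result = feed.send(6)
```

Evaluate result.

Step 1: next() -> yield total=3.
Step 2: send(3) -> val=3, total = 3+3 = 6, yield 6.
Step 3: send(6) -> val=6, total = 6+6 = 12, yield 12.
Therefore result = 12.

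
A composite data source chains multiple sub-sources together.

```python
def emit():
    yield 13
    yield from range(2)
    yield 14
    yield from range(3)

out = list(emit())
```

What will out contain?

Step 1: Trace yields in order:
  yield 13
  yield 0
  yield 1
  yield 14
  yield 0
  yield 1
  yield 2
Therefore out = [13, 0, 1, 14, 0, 1, 2].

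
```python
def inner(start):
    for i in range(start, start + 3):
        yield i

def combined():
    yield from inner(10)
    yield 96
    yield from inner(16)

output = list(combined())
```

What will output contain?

Step 1: combined() delegates to inner(10):
  yield 10
  yield 11
  yield 12
Step 2: yield 96
Step 3: Delegates to inner(16):
  yield 16
  yield 17
  yield 18
Therefore output = [10, 11, 12, 96, 16, 17, 18].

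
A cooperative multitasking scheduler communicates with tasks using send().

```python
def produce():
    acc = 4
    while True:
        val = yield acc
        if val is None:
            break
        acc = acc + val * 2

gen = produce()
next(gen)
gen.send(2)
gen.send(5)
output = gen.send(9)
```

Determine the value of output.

Step 1: next() -> yield acc=4.
Step 2: send(2) -> val=2, acc = 4 + 2*2 = 8, yield 8.
Step 3: send(5) -> val=5, acc = 8 + 5*2 = 18, yield 18.
Step 4: send(9) -> val=9, acc = 18 + 9*2 = 36, yield 36.
Therefore output = 36.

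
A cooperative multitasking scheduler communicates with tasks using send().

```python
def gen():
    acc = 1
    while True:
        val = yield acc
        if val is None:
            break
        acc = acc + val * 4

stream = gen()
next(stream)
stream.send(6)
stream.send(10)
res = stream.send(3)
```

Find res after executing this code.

Step 1: next() -> yield acc=1.
Step 2: send(6) -> val=6, acc = 1 + 6*4 = 25, yield 25.
Step 3: send(10) -> val=10, acc = 25 + 10*4 = 65, yield 65.
Step 4: send(3) -> val=3, acc = 65 + 3*4 = 77, yield 77.
Therefore res = 77.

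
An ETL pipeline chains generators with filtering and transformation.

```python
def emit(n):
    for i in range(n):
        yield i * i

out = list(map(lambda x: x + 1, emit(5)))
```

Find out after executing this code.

Step 1: emit(5) yields squares: [0, 1, 4, 9, 16].
Step 2: map adds 1 to each: [1, 2, 5, 10, 17].
Therefore out = [1, 2, 5, 10, 17].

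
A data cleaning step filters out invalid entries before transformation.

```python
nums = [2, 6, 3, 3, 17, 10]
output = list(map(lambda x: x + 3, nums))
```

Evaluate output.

Step 1: Apply lambda x: x + 3 to each element:
  2 -> 5
  6 -> 9
  3 -> 6
  3 -> 6
  17 -> 20
  10 -> 13
Therefore output = [5, 9, 6, 6, 20, 13].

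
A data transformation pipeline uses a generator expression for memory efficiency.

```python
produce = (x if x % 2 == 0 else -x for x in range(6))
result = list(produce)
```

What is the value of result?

Step 1: For each x in range(6), yield x if even, else -x:
  x=0: even, yield 0
  x=1: odd, yield -1
  x=2: even, yield 2
  x=3: odd, yield -3
  x=4: even, yield 4
  x=5: odd, yield -5
Therefore result = [0, -1, 2, -3, 4, -5].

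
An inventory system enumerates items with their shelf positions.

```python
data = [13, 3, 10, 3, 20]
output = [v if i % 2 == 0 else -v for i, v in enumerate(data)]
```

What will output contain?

Step 1: For each (i, v), keep v if i is even, negate if odd:
  i=0 (even): keep 13
  i=1 (odd): negate to -3
  i=2 (even): keep 10
  i=3 (odd): negate to -3
  i=4 (even): keep 20
Therefore output = [13, -3, 10, -3, 20].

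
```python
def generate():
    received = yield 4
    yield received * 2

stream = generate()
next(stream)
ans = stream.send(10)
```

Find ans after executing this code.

Step 1: next(stream) advances to first yield, producing 4.
Step 2: send(10) resumes, received = 10.
Step 3: yield received * 2 = 10 * 2 = 20.
Therefore ans = 20.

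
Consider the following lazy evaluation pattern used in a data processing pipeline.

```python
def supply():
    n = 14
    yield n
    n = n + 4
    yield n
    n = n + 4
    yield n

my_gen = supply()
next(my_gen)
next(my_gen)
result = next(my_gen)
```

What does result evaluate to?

Step 1: Trace through generator execution:
  Yield 1: n starts at 14, yield 14
  Yield 2: n = 14 + 4 = 18, yield 18
  Yield 3: n = 18 + 4 = 22, yield 22
Step 2: First next() gets 14, second next() gets the second value, third next() yields 22.
Therefore result = 22.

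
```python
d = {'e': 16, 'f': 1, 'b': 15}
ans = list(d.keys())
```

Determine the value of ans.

Step 1: d.keys() returns the dictionary keys in insertion order.
Therefore ans = ['e', 'f', 'b'].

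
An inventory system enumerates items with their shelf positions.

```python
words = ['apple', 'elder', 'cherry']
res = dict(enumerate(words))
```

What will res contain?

Step 1: enumerate pairs indices with words:
  0 -> 'apple'
  1 -> 'elder'
  2 -> 'cherry'
Therefore res = {0: 'apple', 1: 'elder', 2: 'cherry'}.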